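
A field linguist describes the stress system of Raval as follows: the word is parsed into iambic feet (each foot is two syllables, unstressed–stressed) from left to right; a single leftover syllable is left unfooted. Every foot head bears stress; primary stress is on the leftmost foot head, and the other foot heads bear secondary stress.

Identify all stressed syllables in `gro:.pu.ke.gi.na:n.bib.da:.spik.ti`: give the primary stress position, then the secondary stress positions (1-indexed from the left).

primary 2, secondary 4, 6, 8

Parse left to right into iambic (σˈσ) feet: (gro:.ˈpu) (ke.ˈgi) (na:n.ˈbib) (da:.ˈspik) ti. Syllable 9 is left unfooted.
Foot heads (stressed positions): 2, 4, 6, 8.
End Rule Leftmost: primary stress on the leftmost head = syllable 2.
Secondary stress on 4, 6, 8: gro:.ˈpu.ke.ˌgi.na:n.ˌbib.da:.ˌspik.ti.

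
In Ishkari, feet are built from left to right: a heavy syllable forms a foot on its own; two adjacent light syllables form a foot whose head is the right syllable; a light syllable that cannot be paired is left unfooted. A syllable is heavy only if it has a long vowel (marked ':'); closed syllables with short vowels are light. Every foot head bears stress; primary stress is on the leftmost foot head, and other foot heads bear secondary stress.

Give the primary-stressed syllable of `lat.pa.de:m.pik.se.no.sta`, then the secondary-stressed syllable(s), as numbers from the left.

Weights: 1 lat L, 2 pa L, 3 de:m H, 4 pik L, 5 se L, 6 no L, 7 sta L.
Parse left to right (heavy = foot alone; LL = one foot; stranded L unfooted): (lat.ˈpa) (ˈde:m) (pik.ˈse) (no.ˈsta).
Foot heads: 2, 3, 5, 7.
Primary stress on the leftmost head = syllable 2.
Secondary stress on 3, 5, 7: lat.ˈpa.ˌde:m.pik.ˌse.no.ˌsta.

primary 2, secondary 3, 5, 7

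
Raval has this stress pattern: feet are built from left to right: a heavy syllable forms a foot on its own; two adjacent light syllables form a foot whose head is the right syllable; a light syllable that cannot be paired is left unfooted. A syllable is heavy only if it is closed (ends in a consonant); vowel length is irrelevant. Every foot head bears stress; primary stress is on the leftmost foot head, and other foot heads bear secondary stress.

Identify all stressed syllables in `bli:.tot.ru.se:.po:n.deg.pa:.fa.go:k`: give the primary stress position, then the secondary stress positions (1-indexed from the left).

primary 2, secondary 4, 5, 6, 8, 9

Weights: 1 bli: L, 2 tot H, 3 ru L, 4 se: L, 5 po:n H, 6 deg H, 7 pa: L, 8 fa L, 9 go:k H.
Parse left to right (heavy = foot alone; LL = one foot; stranded L unfooted): bli: (ˈtot) (ru.ˈse:) (ˈpo:n) (ˈdeg) (pa:.ˈfa) (ˈgo:k).
Foot heads: 2, 4, 5, 6, 8, 9.
Primary stress on the leftmost head = syllable 2.
Secondary stress on 4, 5, 6, 8, 9: bli:.ˈtot.ru.ˌse:.ˌpo:n.ˌdeg.pa:.ˌfa.ˌgo:k.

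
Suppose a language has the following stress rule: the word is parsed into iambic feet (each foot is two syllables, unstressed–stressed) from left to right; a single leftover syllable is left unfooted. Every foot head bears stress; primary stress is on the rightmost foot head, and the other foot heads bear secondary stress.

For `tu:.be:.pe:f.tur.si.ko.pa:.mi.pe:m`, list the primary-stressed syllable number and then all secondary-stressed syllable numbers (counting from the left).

Parse left to right into iambic (σˈσ) feet: (tu:.ˈbe:) (pe:f.ˈtur) (si.ˈko) (pa:.ˈmi) pe:m. Syllable 9 is left unfooted.
Foot heads (stressed positions): 2, 4, 6, 8.
End Rule Rightmost: primary stress on the rightmost head = syllable 8.
Secondary stress on 2, 4, 6: tu:.ˌbe:.pe:f.ˌtur.si.ˌko.pa:.ˈmi.pe:m.

primary 8, secondary 2, 4, 6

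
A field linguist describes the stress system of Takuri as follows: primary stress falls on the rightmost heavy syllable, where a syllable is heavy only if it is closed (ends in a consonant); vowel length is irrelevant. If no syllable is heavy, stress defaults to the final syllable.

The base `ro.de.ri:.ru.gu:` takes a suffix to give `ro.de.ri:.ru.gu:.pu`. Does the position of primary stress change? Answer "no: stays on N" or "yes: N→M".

yes: 5→6

Base `ro.de.ri:.ru.gu:` (5 syllables):
  Weights: 1 ro L, 2 de L, 3 ri: L, 4 ru L, 5 gu: L.
  No heavy syllable in the domain; default to the final syllable = syllable 5.
  → primary stress on syllable 5.
Suffixed `ro.de.ri:.ru.gu:.pu` (6 syllables):
  Weights: 1 ro L, 2 de L, 3 ri: L, 4 ru L, 5 gu: L, 6 pu L.
  No heavy syllable in the domain; default to the final syllable = syllable 6.
  → primary stress on syllable 6.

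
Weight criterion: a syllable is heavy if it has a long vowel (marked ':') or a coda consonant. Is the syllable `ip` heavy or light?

heavy

`ip`: short vowel, closed (coda /p/). Closed → heavy.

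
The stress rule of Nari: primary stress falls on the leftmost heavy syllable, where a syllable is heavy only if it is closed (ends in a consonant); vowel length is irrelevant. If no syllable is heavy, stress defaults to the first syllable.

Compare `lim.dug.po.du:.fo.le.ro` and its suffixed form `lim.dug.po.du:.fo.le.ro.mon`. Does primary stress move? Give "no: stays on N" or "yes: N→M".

Base `lim.dug.po.du:.fo.le.ro` (7 syllables):
  Weights: 1 lim H, 2 dug H, 3 po L, 4 du: L, 5 fo L, 6 le L, 7 ro L.
  Heavy syllables in the domain: 1, 2. The leftmost is syllable 1 (lim).
  → primary stress on syllable 1.
Suffixed `lim.dug.po.du:.fo.le.ro.mon` (8 syllables):
  Weights: 1 lim H, 2 dug H, 3 po L, 4 du: L, 5 fo L, 6 le L, 7 ro L, 8 mon H.
  Heavy syllables in the domain: 1, 2, 8. The leftmost is syllable 1 (lim).
  → primary stress on syllable 1.

no: stays on 1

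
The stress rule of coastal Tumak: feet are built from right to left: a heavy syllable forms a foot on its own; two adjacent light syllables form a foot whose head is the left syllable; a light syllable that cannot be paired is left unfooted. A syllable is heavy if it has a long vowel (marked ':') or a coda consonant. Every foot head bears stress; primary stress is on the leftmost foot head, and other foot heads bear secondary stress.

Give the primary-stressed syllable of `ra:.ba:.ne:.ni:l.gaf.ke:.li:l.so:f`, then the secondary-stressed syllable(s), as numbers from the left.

primary 1, secondary 2, 3, 4, 5, 6, 7, 8

Weights: 1 ra: H, 2 ba: H, 3 ne: H, 4 ni:l H, 5 gaf H, 6 ke: H, 7 li:l H, 8 so:f H.
Parse right to left (heavy = foot alone; LL = one foot; stranded L unfooted): (ˈra:) (ˈba:) (ˈne:) (ˈni:l) (ˈgaf) (ˈke:) (ˈli:l) (ˈso:f).
Foot heads: 1, 2, 3, 4, 5, 6, 7, 8.
Primary stress on the leftmost head = syllable 1.
Secondary stress on 2, 3, 4, 5, 6, 7, 8: ˈra:.ˌba:.ˌne:.ˌni:l.ˌgaf.ˌke:.ˌli:l.ˌso:f.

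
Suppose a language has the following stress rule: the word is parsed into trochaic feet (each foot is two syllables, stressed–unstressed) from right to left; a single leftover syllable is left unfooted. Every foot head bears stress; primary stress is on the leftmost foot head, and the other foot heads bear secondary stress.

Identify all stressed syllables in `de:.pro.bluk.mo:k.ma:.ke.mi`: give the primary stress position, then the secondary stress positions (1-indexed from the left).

primary 2, secondary 4, 6

Parse right to left into trochaic (ˈσσ) feet: de: (ˈpro.bluk) (ˈmo:k.ma:) (ˈke.mi). Syllable 1 is left unfooted.
Foot heads (stressed positions): 2, 4, 6.
End Rule Leftmost: primary stress on the leftmost head = syllable 2.
Secondary stress on 4, 6: de:.ˈpro.bluk.ˌmo:k.ma:.ˌke.mi.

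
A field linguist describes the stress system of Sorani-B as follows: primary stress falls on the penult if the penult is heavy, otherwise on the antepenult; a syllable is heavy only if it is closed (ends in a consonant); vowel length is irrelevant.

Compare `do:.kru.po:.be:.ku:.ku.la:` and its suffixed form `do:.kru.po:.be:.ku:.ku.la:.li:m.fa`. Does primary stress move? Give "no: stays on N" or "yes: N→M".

yes: 5→8

Base `do:.kru.po:.be:.ku:.ku.la:` (7 syllables):
  Weights: 5 ku: L, 6 ku L, 7 la: L.
  The penult (syllable 6, ku) is light, so stress falls on the antepenult (syllable 5, ku:).
  → primary stress on syllable 5.
Suffixed `do:.kru.po:.be:.ku:.ku.la:.li:m.fa` (9 syllables):
  Weights: 7 la: L, 8 li:m H, 9 fa L.
  The penult (syllable 8, li:m) is heavy, so it takes stress.
  → primary stress on syllable 8.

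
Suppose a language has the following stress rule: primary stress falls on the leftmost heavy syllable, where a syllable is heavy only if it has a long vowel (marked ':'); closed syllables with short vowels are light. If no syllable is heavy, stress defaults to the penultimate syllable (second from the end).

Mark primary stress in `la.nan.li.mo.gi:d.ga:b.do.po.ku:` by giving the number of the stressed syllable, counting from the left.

Weights: 1 la L, 2 nan L, 3 li L, 4 mo L, 5 gi:d H, 6 ga:b H, 7 do L, 8 po L, 9 ku: H.
Heavy syllables in the domain: 5, 6, 9. The leftmost is syllable 5 (gi:d).
Primary stress: syllable 5 → la.nan.li.mo.ˈgi:d.ga:b.do.po.ku:.

5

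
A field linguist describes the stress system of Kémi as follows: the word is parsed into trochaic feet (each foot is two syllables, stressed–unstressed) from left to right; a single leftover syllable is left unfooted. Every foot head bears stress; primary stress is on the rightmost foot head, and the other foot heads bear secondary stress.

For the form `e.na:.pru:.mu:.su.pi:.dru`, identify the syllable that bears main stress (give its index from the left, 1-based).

Parse left to right into trochaic (ˈσσ) feet: (ˈe.na:) (ˈpru:.mu:) (ˈsu.pi:) dru. Syllable 7 is left unfooted.
Foot heads (stressed positions): 1, 3, 5.
End Rule Rightmost: primary stress on the rightmost head = syllable 5.
Primary stress: syllable 5 → e.na:.pru:.mu:.ˈsu.pi:.dru.

5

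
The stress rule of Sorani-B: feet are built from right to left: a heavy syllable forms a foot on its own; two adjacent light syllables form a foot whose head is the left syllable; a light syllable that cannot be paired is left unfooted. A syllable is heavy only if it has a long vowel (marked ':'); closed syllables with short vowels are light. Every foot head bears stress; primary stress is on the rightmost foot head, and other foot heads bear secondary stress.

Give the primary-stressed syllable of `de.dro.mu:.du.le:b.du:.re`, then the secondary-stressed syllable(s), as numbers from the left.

primary 6, secondary 1, 3, 5

Weights: 1 de L, 2 dro L, 3 mu: H, 4 du L, 5 le:b H, 6 du: H, 7 re L.
Parse right to left (heavy = foot alone; LL = one foot; stranded L unfooted): (ˈde.dro) (ˈmu:) du (ˈle:b) (ˈdu:) re.
Foot heads: 1, 3, 5, 6.
Primary stress on the rightmost head = syllable 6.
Secondary stress on 1, 3, 5: ˌde.dro.ˌmu:.du.ˌle:b.ˈdu:.re.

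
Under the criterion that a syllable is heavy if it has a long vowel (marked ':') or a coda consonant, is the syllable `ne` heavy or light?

light

`ne`: short vowel, open (no coda). Short vowel, open → light.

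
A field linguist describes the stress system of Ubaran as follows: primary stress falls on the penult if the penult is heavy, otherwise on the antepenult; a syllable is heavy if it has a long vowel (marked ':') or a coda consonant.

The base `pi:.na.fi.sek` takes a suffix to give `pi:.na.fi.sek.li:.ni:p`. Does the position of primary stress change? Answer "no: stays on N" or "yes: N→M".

Base `pi:.na.fi.sek` (4 syllables):
  Weights: 2 na L, 3 fi L, 4 sek H.
  The penult (syllable 3, fi) is light, so stress falls on the antepenult (syllable 2, na).
  → primary stress on syllable 2.
Suffixed `pi:.na.fi.sek.li:.ni:p` (6 syllables):
  Weights: 4 sek H, 5 li: H, 6 ni:p H.
  The penult (syllable 5, li:) is heavy, so it takes stress.
  → primary stress on syllable 5.

yes: 2→5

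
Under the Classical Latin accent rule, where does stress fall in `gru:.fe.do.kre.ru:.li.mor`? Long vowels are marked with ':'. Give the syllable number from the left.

5

Classical Latin: stress the penult if heavy (long vowel or closed), else the antepenult.
Weights: 5 ru: H, 6 li L, 7 mor H.
The penult (syllable 6, li) is light, so stress falls on the antepenult (syllable 5, ru:).
Stress on syllable 5: gru:.fe.do.kre.ˈru:.li.mor.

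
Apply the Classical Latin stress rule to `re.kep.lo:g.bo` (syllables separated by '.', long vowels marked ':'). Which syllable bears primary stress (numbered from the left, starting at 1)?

Classical Latin: stress the penult if heavy (long vowel or closed), else the antepenult.
Weights: 2 kep H, 3 lo:g H, 4 bo L.
The penult (syllable 3, lo:g) is heavy, so it takes stress.
Stress on syllable 3: re.kep.ˈlo:g.bo.

3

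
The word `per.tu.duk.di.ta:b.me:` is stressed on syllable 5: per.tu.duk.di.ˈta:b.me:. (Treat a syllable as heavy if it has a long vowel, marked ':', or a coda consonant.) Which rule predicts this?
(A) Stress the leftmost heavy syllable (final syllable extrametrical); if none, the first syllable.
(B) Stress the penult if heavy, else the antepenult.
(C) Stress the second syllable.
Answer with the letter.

Rule A → syllable 1 (observed: 5).
Rule B → syllable 5 ✓.
Rule C → syllable 2 (observed: 5).

B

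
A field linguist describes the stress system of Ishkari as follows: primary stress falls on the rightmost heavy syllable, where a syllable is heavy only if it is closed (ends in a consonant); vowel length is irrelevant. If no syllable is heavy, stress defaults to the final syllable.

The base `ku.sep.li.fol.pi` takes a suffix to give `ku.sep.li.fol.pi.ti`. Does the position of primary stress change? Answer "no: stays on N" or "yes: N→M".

Base `ku.sep.li.fol.pi` (5 syllables):
  Weights: 1 ku L, 2 sep H, 3 li L, 4 fol H, 5 pi L.
  Heavy syllables in the domain: 2, 4. The rightmost is syllable 4 (fol).
  → primary stress on syllable 4.
Suffixed `ku.sep.li.fol.pi.ti` (6 syllables):
  Weights: 1 ku L, 2 sep H, 3 li L, 4 fol H, 5 pi L, 6 ti L.
  Heavy syllables in the domain: 2, 4. The rightmost is syllable 4 (fol).
  → primary stress on syllable 4.

no: stays on 4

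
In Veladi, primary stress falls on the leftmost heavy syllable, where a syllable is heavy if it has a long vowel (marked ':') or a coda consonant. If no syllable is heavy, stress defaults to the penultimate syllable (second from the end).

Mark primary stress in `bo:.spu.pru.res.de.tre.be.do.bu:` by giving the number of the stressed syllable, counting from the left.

1

Weights: 1 bo: H, 2 spu L, 3 pru L, 4 res H, 5 de L, 6 tre L, 7 be L, 8 do L, 9 bu: H.
Heavy syllables in the domain: 1, 4, 9. The leftmost is syllable 1 (bo:).
Primary stress: syllable 1 → ˈbo:.spu.pru.res.de.tre.be.do.bu:.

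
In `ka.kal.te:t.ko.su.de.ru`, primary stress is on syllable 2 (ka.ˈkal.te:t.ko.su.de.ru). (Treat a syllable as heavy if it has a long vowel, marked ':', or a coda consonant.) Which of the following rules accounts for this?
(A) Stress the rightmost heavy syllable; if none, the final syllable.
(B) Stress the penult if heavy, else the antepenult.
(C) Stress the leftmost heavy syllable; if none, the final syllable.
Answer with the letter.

Rule A → syllable 3 (observed: 2).
Rule B → syllable 5 (observed: 2).
Rule C → syllable 2 ✓.

C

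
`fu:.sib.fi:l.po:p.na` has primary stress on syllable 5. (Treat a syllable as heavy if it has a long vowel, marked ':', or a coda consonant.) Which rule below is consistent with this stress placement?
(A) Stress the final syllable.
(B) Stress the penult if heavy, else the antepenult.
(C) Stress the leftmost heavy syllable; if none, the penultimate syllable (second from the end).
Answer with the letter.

Rule A → syllable 5 ✓.
Rule B → syllable 4 (observed: 5).
Rule C → syllable 1 (observed: 5).

A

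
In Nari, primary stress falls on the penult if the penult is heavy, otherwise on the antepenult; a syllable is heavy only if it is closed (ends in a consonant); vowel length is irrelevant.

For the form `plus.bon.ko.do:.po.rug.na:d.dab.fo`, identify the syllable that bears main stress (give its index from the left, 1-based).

Weights: 7 na:d H, 8 dab H, 9 fo L.
The penult (syllable 8, dab) is heavy, so it takes stress.
Primary stress: syllable 8 → plus.bon.ko.do:.po.rug.na:d.ˈdab.fo.

8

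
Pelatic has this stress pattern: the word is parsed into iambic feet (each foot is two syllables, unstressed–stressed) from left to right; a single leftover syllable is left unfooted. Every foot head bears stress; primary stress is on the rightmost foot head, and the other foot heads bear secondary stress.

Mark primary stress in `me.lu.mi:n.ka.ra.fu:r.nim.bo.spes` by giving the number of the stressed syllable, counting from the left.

8

Parse left to right into iambic (σˈσ) feet: (me.ˈlu) (mi:n.ˈka) (ra.ˈfu:r) (nim.ˈbo) spes. Syllable 9 is left unfooted.
Foot heads (stressed positions): 2, 4, 6, 8.
End Rule Rightmost: primary stress on the rightmost head = syllable 8.
Primary stress: syllable 8 → me.lu.mi:n.ka.ra.fu:r.nim.ˈbo.spes.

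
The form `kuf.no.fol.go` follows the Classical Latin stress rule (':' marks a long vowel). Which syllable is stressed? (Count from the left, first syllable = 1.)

Classical Latin: stress the penult if heavy (long vowel or closed), else the antepenult.
Weights: 2 no L, 3 fol H, 4 go L.
The penult (syllable 3, fol) is heavy, so it takes stress.
Stress on syllable 3: kuf.no.ˈfol.go.

3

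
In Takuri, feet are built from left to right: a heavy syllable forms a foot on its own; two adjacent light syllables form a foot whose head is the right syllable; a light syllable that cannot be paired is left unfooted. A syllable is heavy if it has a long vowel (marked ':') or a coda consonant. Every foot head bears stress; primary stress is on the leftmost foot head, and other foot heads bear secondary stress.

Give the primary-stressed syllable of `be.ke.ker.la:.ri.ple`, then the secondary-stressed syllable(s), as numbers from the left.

Weights: 1 be L, 2 ke L, 3 ker H, 4 la: H, 5 ri L, 6 ple L.
Parse left to right (heavy = foot alone; LL = one foot; stranded L unfooted): (be.ˈke) (ˈker) (ˈla:) (ri.ˈple).
Foot heads: 2, 3, 4, 6.
Primary stress on the leftmost head = syllable 2.
Secondary stress on 3, 4, 6: be.ˈke.ˌker.ˌla:.ri.ˌple.

primary 2, secondary 3, 4, 6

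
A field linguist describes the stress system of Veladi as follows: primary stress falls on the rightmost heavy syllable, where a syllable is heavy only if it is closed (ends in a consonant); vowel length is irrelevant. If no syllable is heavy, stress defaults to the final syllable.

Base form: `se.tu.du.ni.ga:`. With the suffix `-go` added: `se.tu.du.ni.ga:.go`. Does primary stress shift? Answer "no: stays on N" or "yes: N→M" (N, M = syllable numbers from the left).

yes: 5→6

Base `se.tu.du.ni.ga:` (5 syllables):
  Weights: 1 se L, 2 tu L, 3 du L, 4 ni L, 5 ga: L.
  No heavy syllable in the domain; default to the final syllable = syllable 5.
  → primary stress on syllable 5.
Suffixed `se.tu.du.ni.ga:.go` (6 syllables):
  Weights: 1 se L, 2 tu L, 3 du L, 4 ni L, 5 ga: L, 6 go L.
  No heavy syllable in the domain; default to the final syllable = syllable 6.
  → primary stress on syllable 6.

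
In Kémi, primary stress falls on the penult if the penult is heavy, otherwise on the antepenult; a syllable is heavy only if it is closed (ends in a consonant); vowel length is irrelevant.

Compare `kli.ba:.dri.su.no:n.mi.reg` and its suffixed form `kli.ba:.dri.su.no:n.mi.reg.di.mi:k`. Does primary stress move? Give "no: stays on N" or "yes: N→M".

yes: 5→7

Base `kli.ba:.dri.su.no:n.mi.reg` (7 syllables):
  Weights: 5 no:n H, 6 mi L, 7 reg H.
  The penult (syllable 6, mi) is light, so stress falls on the antepenult (syllable 5, no:n).
  → primary stress on syllable 5.
Suffixed `kli.ba:.dri.su.no:n.mi.reg.di.mi:k` (9 syllables):
  Weights: 7 reg H, 8 di L, 9 mi:k H.
  The penult (syllable 8, di) is light, so stress falls on the antepenult (syllable 7, reg).
  → primary stress on syllable 7.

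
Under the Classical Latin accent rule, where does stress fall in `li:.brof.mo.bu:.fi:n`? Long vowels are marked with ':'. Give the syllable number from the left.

4

Classical Latin: stress the penult if heavy (long vowel or closed), else the antepenult.
Weights: 3 mo L, 4 bu: H, 5 fi:n H.
The penult (syllable 4, bu:) is heavy, so it takes stress.
Stress on syllable 4: li:.brof.mo.ˈbu:.fi:n.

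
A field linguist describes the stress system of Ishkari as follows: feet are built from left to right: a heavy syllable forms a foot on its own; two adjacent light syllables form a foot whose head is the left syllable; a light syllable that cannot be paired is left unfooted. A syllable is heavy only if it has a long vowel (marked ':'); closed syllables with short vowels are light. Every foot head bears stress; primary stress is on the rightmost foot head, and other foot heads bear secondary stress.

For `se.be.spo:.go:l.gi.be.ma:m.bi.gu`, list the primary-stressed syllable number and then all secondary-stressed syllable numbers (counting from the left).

Weights: 1 se L, 2 be L, 3 spo: H, 4 go:l H, 5 gi L, 6 be L, 7 ma:m H, 8 bi L, 9 gu L.
Parse left to right (heavy = foot alone; LL = one foot; stranded L unfooted): (ˈse.be) (ˈspo:) (ˈgo:l) (ˈgi.be) (ˈma:m) (ˈbi.gu).
Foot heads: 1, 3, 4, 5, 7, 8.
Primary stress on the rightmost head = syllable 8.
Secondary stress on 1, 3, 4, 5, 7: ˌse.be.ˌspo:.ˌgo:l.ˌgi.be.ˌma:m.ˈbi.gu.

primary 8, secondary 1, 3, 4, 5, 7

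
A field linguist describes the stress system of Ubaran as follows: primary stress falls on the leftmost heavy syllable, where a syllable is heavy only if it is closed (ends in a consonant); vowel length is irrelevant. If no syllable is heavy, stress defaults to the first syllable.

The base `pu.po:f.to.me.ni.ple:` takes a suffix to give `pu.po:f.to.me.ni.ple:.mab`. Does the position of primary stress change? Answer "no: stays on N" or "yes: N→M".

no: stays on 2

Base `pu.po:f.to.me.ni.ple:` (6 syllables):
  Weights: 1 pu L, 2 po:f H, 3 to L, 4 me L, 5 ni L, 6 ple: L.
  Heavy syllables in the domain: 2. The leftmost is syllable 2 (po:f).
  → primary stress on syllable 2.
Suffixed `pu.po:f.to.me.ni.ple:.mab` (7 syllables):
  Weights: 1 pu L, 2 po:f H, 3 to L, 4 me L, 5 ni L, 6 ple: L, 7 mab H.
  Heavy syllables in the domain: 2, 7. The leftmost is syllable 2 (po:f).
  → primary stress on syllable 2.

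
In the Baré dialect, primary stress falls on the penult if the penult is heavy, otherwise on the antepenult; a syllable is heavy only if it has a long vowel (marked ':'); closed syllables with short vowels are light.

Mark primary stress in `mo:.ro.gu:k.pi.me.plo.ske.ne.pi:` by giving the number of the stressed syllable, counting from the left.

Weights: 7 ske L, 8 ne L, 9 pi: H.
The penult (syllable 8, ne) is light, so stress falls on the antepenult (syllable 7, ske).
Primary stress: syllable 7 → mo:.ro.gu:k.pi.me.plo.ˈske.ne.pi:.

7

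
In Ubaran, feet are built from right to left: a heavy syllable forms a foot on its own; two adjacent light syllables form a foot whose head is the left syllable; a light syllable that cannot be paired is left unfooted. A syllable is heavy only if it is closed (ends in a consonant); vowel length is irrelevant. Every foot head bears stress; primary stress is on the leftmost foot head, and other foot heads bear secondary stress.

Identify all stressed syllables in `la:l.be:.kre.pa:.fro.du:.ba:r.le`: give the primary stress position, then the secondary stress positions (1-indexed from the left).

Weights: 1 la:l H, 2 be: L, 3 kre L, 4 pa: L, 5 fro L, 6 du: L, 7 ba:r H, 8 le L.
Parse right to left (heavy = foot alone; LL = one foot; stranded L unfooted): (ˈla:l) be: (ˈkre.pa:) (ˈfro.du:) (ˈba:r) le.
Foot heads: 1, 3, 5, 7.
Primary stress on the leftmost head = syllable 1.
Secondary stress on 3, 5, 7: ˈla:l.be:.ˌkre.pa:.ˌfro.du:.ˌba:r.le.

primary 1, secondary 3, 5, 7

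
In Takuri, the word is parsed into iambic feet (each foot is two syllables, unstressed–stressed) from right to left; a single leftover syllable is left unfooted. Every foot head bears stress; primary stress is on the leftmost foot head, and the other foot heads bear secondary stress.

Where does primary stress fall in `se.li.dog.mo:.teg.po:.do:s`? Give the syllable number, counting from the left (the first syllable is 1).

3

Parse right to left into iambic (σˈσ) feet: se (li.ˈdog) (mo:.ˈteg) (po:.ˈdo:s). Syllable 1 is left unfooted.
Foot heads (stressed positions): 3, 5, 7.
End Rule Leftmost: primary stress on the leftmost head = syllable 3.
Primary stress: syllable 3 → se.li.ˈdog.mo:.teg.po:.do:s.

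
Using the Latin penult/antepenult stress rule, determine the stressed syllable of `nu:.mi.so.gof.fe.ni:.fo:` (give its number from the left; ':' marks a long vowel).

6

Classical Latin: stress the penult if heavy (long vowel or closed), else the antepenult.
Weights: 5 fe L, 6 ni: H, 7 fo: H.
The penult (syllable 6, ni:) is heavy, so it takes stress.
Stress on syllable 6: nu:.mi.so.gof.fe.ˈni:.fo:.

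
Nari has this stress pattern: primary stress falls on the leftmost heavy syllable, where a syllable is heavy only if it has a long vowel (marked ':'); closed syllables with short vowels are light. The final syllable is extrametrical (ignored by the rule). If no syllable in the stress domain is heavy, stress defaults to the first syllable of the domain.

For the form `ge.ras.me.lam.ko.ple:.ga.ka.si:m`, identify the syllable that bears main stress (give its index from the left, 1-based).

6

The final syllable (9, si:m) is extrametrical; the stress domain is syllables 1–8.
Weights: 1 ge L, 2 ras L, 3 me L, 4 lam L, 5 ko L, 6 ple: H, 7 ga L, 8 ka L.
Heavy syllables in the domain: 6. The leftmost is syllable 6 (ple:).
Primary stress: syllable 6 → ge.ras.me.lam.ko.ˈple:.ga.ka.si:m.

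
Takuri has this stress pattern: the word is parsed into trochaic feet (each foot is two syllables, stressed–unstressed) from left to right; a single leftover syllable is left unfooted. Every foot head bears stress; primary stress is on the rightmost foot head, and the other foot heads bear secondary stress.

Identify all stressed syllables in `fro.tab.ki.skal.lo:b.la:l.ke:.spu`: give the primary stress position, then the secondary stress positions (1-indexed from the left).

Parse left to right into trochaic (ˈσσ) feet: (ˈfro.tab) (ˈki.skal) (ˈlo:b.la:l) (ˈke:.spu).
Foot heads (stressed positions): 1, 3, 5, 7.
End Rule Rightmost: primary stress on the rightmost head = syllable 7.
Secondary stress on 1, 3, 5: ˌfro.tab.ˌki.skal.ˌlo:b.la:l.ˈke:.spu.

primary 7, secondary 1, 3, 5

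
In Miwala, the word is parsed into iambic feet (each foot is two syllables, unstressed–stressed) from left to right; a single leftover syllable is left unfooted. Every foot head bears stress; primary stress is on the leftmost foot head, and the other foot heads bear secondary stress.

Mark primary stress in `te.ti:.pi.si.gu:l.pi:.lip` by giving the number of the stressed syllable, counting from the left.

2

Parse left to right into iambic (σˈσ) feet: (te.ˈti:) (pi.ˈsi) (gu:l.ˈpi:) lip. Syllable 7 is left unfooted.
Foot heads (stressed positions): 2, 4, 6.
End Rule Leftmost: primary stress on the leftmost head = syllable 2.
Primary stress: syllable 2 → te.ˈti:.pi.si.gu:l.pi:.lip.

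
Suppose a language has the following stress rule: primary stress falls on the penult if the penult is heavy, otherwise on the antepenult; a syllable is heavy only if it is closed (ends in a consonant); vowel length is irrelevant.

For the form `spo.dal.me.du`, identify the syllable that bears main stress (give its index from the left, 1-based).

Weights: 2 dal H, 3 me L, 4 du L.
The penult (syllable 3, me) is light, so stress falls on the antepenult (syllable 2, dal).
Primary stress: syllable 2 → spo.ˈdal.me.du.

2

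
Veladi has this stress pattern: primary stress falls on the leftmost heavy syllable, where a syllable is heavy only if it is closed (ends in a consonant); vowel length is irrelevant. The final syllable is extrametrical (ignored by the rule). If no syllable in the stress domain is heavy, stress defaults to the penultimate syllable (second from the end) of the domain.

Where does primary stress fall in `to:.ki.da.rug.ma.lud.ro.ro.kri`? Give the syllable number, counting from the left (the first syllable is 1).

The final syllable (9, kri) is extrametrical; the stress domain is syllables 1–8.
Weights: 1 to: L, 2 ki L, 3 da L, 4 rug H, 5 ma L, 6 lud H, 7 ro L, 8 ro L.
Heavy syllables in the domain: 4, 6. The leftmost is syllable 4 (rug).
Primary stress: syllable 4 → to:.ki.da.ˈrug.ma.lud.ro.ro.kri.

4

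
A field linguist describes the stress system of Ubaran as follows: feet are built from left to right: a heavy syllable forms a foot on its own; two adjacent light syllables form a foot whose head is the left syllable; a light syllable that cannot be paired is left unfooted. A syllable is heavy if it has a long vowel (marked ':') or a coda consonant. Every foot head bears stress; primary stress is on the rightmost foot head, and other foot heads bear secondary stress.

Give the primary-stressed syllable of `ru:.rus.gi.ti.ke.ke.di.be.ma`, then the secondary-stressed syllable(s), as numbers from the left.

primary 7, secondary 1, 2, 3, 5

Weights: 1 ru: H, 2 rus H, 3 gi L, 4 ti L, 5 ke L, 6 ke L, 7 di L, 8 be L, 9 ma L.
Parse left to right (heavy = foot alone; LL = one foot; stranded L unfooted): (ˈru:) (ˈrus) (ˈgi.ti) (ˈke.ke) (ˈdi.be) ma.
Foot heads: 1, 2, 3, 5, 7.
Primary stress on the rightmost head = syllable 7.
Secondary stress on 1, 2, 3, 5: ˌru:.ˌrus.ˌgi.ti.ˌke.ke.ˈdi.be.ma.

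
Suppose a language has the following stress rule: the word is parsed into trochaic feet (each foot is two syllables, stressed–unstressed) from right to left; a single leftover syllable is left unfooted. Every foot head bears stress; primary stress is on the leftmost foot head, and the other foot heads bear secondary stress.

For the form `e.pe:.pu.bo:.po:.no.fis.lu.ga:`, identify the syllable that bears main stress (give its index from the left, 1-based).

2

Parse right to left into trochaic (ˈσσ) feet: e (ˈpe:.pu) (ˈbo:.po:) (ˈno.fis) (ˈlu.ga:). Syllable 1 is left unfooted.
Foot heads (stressed positions): 2, 4, 6, 8.
End Rule Leftmost: primary stress on the leftmost head = syllable 2.
Primary stress: syllable 2 → e.ˈpe:.pu.bo:.po:.no.fis.lu.ga:.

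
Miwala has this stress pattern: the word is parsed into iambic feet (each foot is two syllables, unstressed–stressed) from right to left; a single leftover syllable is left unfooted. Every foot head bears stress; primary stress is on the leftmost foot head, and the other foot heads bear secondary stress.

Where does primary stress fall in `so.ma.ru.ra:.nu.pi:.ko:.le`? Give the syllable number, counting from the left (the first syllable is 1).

Parse right to left into iambic (σˈσ) feet: (so.ˈma) (ru.ˈra:) (nu.ˈpi:) (ko:.ˈle).
Foot heads (stressed positions): 2, 4, 6, 8.
End Rule Leftmost: primary stress on the leftmost head = syllable 2.
Primary stress: syllable 2 → so.ˈma.ru.ra:.nu.pi:.ko:.le.

2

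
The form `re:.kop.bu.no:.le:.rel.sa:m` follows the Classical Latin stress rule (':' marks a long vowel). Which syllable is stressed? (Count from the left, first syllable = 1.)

6

Classical Latin: stress the penult if heavy (long vowel or closed), else the antepenult.
Weights: 5 le: H, 6 rel H, 7 sa:m H.
The penult (syllable 6, rel) is heavy, so it takes stress.
Stress on syllable 6: re:.kop.bu.no:.le:.ˈrel.sa:m.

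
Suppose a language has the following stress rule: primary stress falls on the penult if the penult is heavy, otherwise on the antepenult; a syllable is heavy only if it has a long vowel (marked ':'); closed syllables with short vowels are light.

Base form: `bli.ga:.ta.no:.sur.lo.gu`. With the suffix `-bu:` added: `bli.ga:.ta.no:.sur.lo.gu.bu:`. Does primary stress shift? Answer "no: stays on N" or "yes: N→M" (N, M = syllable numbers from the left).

Base `bli.ga:.ta.no:.sur.lo.gu` (7 syllables):
  Weights: 5 sur L, 6 lo L, 7 gu L.
  The penult (syllable 6, lo) is light, so stress falls on the antepenult (syllable 5, sur).
  → primary stress on syllable 5.
Suffixed `bli.ga:.ta.no:.sur.lo.gu.bu:` (8 syllables):
  Weights: 6 lo L, 7 gu L, 8 bu: H.
  The penult (syllable 7, gu) is light, so stress falls on the antepenult (syllable 6, lo).
  → primary stress on syllable 6.

yes: 5→6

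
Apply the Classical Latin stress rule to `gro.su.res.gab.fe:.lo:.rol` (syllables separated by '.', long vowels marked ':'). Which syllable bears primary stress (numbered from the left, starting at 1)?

6

Classical Latin: stress the penult if heavy (long vowel or closed), else the antepenult.
Weights: 5 fe: H, 6 lo: H, 7 rol H.
The penult (syllable 6, lo:) is heavy, so it takes stress.
Stress on syllable 6: gro.su.res.gab.fe:.ˈlo:.rol.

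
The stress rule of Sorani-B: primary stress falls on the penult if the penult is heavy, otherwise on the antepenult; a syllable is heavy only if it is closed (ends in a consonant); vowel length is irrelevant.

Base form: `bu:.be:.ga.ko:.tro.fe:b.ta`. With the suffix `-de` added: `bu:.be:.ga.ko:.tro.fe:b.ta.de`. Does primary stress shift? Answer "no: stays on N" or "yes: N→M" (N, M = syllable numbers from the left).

Base `bu:.be:.ga.ko:.tro.fe:b.ta` (7 syllables):
  Weights: 5 tro L, 6 fe:b H, 7 ta L.
  The penult (syllable 6, fe:b) is heavy, so it takes stress.
  → primary stress on syllable 6.
Suffixed `bu:.be:.ga.ko:.tro.fe:b.ta.de` (8 syllables):
  Weights: 6 fe:b H, 7 ta L, 8 de L.
  The penult (syllable 7, ta) is light, so stress falls on the antepenult (syllable 6, fe:b).
  → primary stress on syllable 6.

no: stays on 6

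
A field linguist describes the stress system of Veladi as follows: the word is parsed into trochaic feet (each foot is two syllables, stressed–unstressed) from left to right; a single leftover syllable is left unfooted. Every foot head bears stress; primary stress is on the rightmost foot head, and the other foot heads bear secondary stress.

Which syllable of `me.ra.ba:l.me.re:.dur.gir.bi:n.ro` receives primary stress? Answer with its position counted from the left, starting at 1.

Parse left to right into trochaic (ˈσσ) feet: (ˈme.ra) (ˈba:l.me) (ˈre:.dur) (ˈgir.bi:n) ro. Syllable 9 is left unfooted.
Foot heads (stressed positions): 1, 3, 5, 7.
End Rule Rightmost: primary stress on the rightmost head = syllable 7.
Primary stress: syllable 7 → me.ra.ba:l.me.re:.dur.ˈgir.bi:n.ro.

7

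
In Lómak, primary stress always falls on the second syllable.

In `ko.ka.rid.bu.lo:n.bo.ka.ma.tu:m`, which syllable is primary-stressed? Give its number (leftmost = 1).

2

The word has 9 syllables; the second syllable is syllable 2 (ka).
Primary stress: syllable 2 → ko.ˈka.rid.bu.lo:n.bo.ka.ma.tu:m.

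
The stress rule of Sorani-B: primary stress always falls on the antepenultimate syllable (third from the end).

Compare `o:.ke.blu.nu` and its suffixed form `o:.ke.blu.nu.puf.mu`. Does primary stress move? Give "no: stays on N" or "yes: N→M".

Base `o:.ke.blu.nu` (4 syllables):
  The word has 4 syllables; the antepenultimate syllable (third from the end) is syllable 2 (ke).
  → primary stress on syllable 2.
Suffixed `o:.ke.blu.nu.puf.mu` (6 syllables):
  The word has 6 syllables; the antepenultimate syllable (third from the end) is syllable 4 (nu).
  → primary stress on syllable 4.

yes: 2→4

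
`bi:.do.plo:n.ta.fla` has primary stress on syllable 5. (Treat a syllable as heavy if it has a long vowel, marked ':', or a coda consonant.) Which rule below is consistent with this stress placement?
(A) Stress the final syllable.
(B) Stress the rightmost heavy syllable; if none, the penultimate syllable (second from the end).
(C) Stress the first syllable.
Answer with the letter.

A

Rule A → syllable 5 ✓.
Rule B → syllable 3 (observed: 5).
Rule C → syllable 1 (observed: 5).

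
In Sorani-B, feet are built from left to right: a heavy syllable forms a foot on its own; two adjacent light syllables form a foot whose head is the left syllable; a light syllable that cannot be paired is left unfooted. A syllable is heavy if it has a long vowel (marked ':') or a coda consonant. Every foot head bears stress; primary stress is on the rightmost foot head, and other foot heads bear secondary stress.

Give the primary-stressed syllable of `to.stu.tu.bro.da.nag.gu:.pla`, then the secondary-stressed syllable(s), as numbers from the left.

Weights: 1 to L, 2 stu L, 3 tu L, 4 bro L, 5 da L, 6 nag H, 7 gu: H, 8 pla L.
Parse left to right (heavy = foot alone; LL = one foot; stranded L unfooted): (ˈto.stu) (ˈtu.bro) da (ˈnag) (ˈgu:) pla.
Foot heads: 1, 3, 6, 7.
Primary stress on the rightmost head = syllable 7.
Secondary stress on 1, 3, 6: ˌto.stu.ˌtu.bro.da.ˌnag.ˈgu:.pla.

primary 7, secondary 1, 3, 6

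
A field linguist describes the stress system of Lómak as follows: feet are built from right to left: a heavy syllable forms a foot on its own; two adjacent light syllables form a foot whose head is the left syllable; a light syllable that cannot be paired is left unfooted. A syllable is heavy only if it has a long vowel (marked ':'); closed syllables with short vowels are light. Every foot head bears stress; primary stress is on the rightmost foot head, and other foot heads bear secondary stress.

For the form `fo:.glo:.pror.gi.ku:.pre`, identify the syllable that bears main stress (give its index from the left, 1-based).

5

Weights: 1 fo: H, 2 glo: H, 3 pror L, 4 gi L, 5 ku: H, 6 pre L.
Parse right to left (heavy = foot alone; LL = one foot; stranded L unfooted): (ˈfo:) (ˈglo:) (ˈpror.gi) (ˈku:) pre.
Foot heads: 1, 2, 3, 5.
Primary stress on the rightmost head = syllable 5.
Primary stress: syllable 5 → fo:.glo:.pror.gi.ˈku:.pre.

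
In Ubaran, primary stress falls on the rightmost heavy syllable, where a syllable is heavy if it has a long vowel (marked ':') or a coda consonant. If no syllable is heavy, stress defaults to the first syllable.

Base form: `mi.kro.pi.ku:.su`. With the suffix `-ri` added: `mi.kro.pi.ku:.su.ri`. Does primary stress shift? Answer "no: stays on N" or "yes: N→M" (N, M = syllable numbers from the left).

Base `mi.kro.pi.ku:.su` (5 syllables):
  Weights: 1 mi L, 2 kro L, 3 pi L, 4 ku: H, 5 su L.
  Heavy syllables in the domain: 4. The rightmost is syllable 4 (ku:).
  → primary stress on syllable 4.
Suffixed `mi.kro.pi.ku:.su.ri` (6 syllables):
  Weights: 1 mi L, 2 kro L, 3 pi L, 4 ku: H, 5 su L, 6 ri L.
  Heavy syllables in the domain: 4. The rightmost is syllable 4 (ku:).
  → primary stress on syllable 4.

no: stays on 4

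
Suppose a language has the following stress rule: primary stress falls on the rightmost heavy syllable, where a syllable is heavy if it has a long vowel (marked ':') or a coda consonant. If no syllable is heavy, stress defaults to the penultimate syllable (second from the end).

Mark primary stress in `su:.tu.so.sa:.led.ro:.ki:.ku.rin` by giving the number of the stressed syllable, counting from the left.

Weights: 1 su: H, 2 tu L, 3 so L, 4 sa: H, 5 led H, 6 ro: H, 7 ki: H, 8 ku L, 9 rin H.
Heavy syllables in the domain: 1, 4, 5, 6, 7, 9. The rightmost is syllable 9 (rin).
Primary stress: syllable 9 → su:.tu.so.sa:.led.ro:.ki:.ku.ˈrin.

9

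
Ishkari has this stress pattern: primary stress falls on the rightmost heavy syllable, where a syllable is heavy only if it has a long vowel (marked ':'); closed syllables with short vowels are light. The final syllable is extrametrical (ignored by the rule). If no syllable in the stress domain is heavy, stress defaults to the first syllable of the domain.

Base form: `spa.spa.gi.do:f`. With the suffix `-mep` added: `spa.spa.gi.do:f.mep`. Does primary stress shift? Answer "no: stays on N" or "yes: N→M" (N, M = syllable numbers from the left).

yes: 1→4

Base `spa.spa.gi.do:f` (4 syllables):
  The final syllable (4, do:f) is extrametrical; the stress domain is syllables 1–3.
  Weights: 1 spa L, 2 spa L, 3 gi L.
  No heavy syllable in the domain; default to the first syllable of the domain = syllable 1.
  → primary stress on syllable 1.
Suffixed `spa.spa.gi.do:f.mep` (5 syllables):
  The final syllable (5, mep) is extrametrical; the stress domain is syllables 1–4.
  Weights: 1 spa L, 2 spa L, 3 gi L, 4 do:f H.
  Heavy syllables in the domain: 4. The rightmost is syllable 4 (do:f).
  → primary stress on syllable 4.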